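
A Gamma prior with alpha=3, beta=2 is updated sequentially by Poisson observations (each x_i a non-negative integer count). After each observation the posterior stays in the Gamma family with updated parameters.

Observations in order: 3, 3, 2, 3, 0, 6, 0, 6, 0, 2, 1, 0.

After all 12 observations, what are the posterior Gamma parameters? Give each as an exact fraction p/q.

obs 1: x=3 → posterior Gamma(6, 3)
obs 2: x=3 → posterior Gamma(9, 4)
obs 3: x=2 → posterior Gamma(11, 5)
obs 4: x=3 → posterior Gamma(14, 6)
obs 5: x=0 → posterior Gamma(14, 7)
obs 6: x=6 → posterior Gamma(20, 8)
obs 7: x=0 → posterior Gamma(20, 9)
obs 8: x=6 → posterior Gamma(26, 10)
obs 9: x=0 → posterior Gamma(26, 11)
obs 10: x=2 → posterior Gamma(28, 12)
obs 11: x=1 → posterior Gamma(29, 13)
obs 12: x=0 → posterior Gamma(29, 14)

alpha=29, beta=14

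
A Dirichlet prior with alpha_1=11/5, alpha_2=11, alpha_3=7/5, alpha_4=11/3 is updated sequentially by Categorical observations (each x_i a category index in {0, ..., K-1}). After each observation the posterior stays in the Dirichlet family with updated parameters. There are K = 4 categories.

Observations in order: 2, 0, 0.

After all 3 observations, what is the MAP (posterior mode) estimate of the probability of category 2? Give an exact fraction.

3/37

obs 1: x=2 → posterior Dirichlet(11/5, 11, 12/5, 11/3)
obs 2: x=0 → posterior Dirichlet(16/5, 11, 12/5, 11/3)
obs 3: x=0 → posterior Dirichlet(21/5, 11, 12/5, 11/3)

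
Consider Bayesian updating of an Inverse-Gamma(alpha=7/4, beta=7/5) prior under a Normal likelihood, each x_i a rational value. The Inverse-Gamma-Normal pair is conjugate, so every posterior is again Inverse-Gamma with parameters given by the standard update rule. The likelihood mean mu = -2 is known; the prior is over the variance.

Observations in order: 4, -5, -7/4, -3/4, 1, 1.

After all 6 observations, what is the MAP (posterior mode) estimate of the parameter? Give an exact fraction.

obs 1: x=4 → posterior Inverse-Gamma(9/4, 97/5)
obs 2: x=-5 → posterior Inverse-Gamma(11/4, 239/10)
obs 3: x=-7/4 → posterior Inverse-Gamma(13/4, 3829/160)
obs 4: x=-3/4 → posterior Inverse-Gamma(15/4, 1977/80)
obs 5: x=1 → posterior Inverse-Gamma(17/4, 2337/80)
obs 6: x=1 → posterior Inverse-Gamma(19/4, 2697/80)

2697/460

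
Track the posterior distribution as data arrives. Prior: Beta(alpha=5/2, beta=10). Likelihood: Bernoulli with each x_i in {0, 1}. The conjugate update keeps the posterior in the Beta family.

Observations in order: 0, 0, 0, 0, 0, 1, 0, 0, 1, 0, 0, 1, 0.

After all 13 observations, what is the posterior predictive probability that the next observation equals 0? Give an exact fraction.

obs 1: x=0 → posterior Beta(5/2, 11)
obs 2: x=0 → posterior Beta(5/2, 12)
obs 3: x=0 → posterior Beta(5/2, 13)
obs 4: x=0 → posterior Beta(5/2, 14)
obs 5: x=0 → posterior Beta(5/2, 15)
obs 6: x=1 → posterior Beta(7/2, 15)
obs 7: x=0 → posterior Beta(7/2, 16)
obs 8: x=0 → posterior Beta(7/2, 17)
obs 9: x=1 → posterior Beta(9/2, 17)
obs 10: x=0 → posterior Beta(9/2, 18)
obs 11: x=0 → posterior Beta(9/2, 19)
obs 12: x=1 → posterior Beta(11/2, 19)
obs 13: x=0 → posterior Beta(11/2, 20)

40/51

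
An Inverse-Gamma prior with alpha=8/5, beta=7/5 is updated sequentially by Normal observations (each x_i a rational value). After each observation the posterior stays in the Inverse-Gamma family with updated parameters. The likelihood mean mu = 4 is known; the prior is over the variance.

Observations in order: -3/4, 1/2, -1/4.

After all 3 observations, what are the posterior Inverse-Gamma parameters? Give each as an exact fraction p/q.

alpha=31/10, beta=2227/80

obs 1: x=-3/4 → posterior Inverse-Gamma(21/10, 2029/160)
obs 2: x=1/2 → posterior Inverse-Gamma(13/5, 3009/160)
obs 3: x=-1/4 → posterior Inverse-Gamma(31/10, 2227/80)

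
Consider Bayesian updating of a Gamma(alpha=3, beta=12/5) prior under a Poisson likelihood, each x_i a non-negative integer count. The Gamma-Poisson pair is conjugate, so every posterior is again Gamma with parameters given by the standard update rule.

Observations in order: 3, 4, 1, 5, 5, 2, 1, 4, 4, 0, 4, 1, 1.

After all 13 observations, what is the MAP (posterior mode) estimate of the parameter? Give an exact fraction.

185/77

obs 1: x=3 → posterior Gamma(6, 17/5)
obs 2: x=4 → posterior Gamma(10, 22/5)
obs 3: x=1 → posterior Gamma(11, 27/5)
obs 4: x=5 → posterior Gamma(16, 32/5)
obs 5: x=5 → posterior Gamma(21, 37/5)
obs 6: x=2 → posterior Gamma(23, 42/5)
obs 7: x=1 → posterior Gamma(24, 47/5)
obs 8: x=4 → posterior Gamma(28, 52/5)
obs 9: x=4 → posterior Gamma(32, 57/5)
obs 10: x=0 → posterior Gamma(32, 62/5)
obs 11: x=4 → posterior Gamma(36, 67/5)
obs 12: x=1 → posterior Gamma(37, 72/5)
obs 13: x=1 → posterior Gamma(38, 77/5)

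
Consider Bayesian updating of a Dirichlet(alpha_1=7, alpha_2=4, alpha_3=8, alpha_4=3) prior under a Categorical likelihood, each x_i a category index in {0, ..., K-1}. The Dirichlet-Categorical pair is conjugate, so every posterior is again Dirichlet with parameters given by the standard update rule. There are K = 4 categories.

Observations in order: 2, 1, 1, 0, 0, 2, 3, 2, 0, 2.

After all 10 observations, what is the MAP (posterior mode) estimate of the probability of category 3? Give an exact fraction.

3/28

obs 1: x=2 → posterior Dirichlet(7, 4, 9, 3)
obs 2: x=1 → posterior Dirichlet(7, 5, 9, 3)
obs 3: x=1 → posterior Dirichlet(7, 6, 9, 3)
obs 4: x=0 → posterior Dirichlet(8, 6, 9, 3)
obs 5: x=0 → posterior Dirichlet(9, 6, 9, 3)
obs 6: x=2 → posterior Dirichlet(9, 6, 10, 3)
obs 7: x=3 → posterior Dirichlet(9, 6, 10, 4)
obs 8: x=2 → posterior Dirichlet(9, 6, 11, 4)
obs 9: x=0 → posterior Dirichlet(10, 6, 11, 4)
obs 10: x=2 → posterior Dirichlet(10, 6, 12, 4)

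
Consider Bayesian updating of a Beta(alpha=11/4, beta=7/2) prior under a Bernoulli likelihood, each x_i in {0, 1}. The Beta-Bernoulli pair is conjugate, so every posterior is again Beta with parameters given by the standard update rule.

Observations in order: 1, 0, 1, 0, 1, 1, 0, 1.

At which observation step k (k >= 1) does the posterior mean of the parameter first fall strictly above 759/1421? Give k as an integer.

k = 6

obs 1: x=1 → posterior Beta(15/4, 7/2)
obs 2: x=0 → posterior Beta(15/4, 9/2)
obs 3: x=1 → posterior Beta(19/4, 9/2)
obs 4: x=0 → posterior Beta(19/4, 11/2)
obs 5: x=1 → posterior Beta(23/4, 11/2)
obs 6: x=1 → posterior Beta(27/4, 11/2)
obs 7: x=0 → posterior Beta(27/4, 13/2)
obs 8: x=1 → posterior Beta(31/4, 13/2)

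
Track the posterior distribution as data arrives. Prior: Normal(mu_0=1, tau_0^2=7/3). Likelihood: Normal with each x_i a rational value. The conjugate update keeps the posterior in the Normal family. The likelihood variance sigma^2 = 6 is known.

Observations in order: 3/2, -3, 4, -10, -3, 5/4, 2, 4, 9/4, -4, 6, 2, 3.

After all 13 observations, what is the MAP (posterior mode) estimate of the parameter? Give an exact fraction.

60/109

obs 1: x=3/2 → posterior Normal(57/50, 42/25)
obs 2: x=-3 → posterior Normal(15/64, 21/16)
obs 3: x=4 → posterior Normal(71/78, 14/13)
obs 4: x=-10 → posterior Normal(-3/4, 21/23)
obs 5: x=-3 → posterior Normal(-111/106, 42/53)
obs 6: x=5/4 → posterior Normal(-187/240, 7/10)
obs 7: x=2 → posterior Normal(-131/268, 42/67)
obs 8: x=4 → posterior Normal(-19/296, 21/37)
obs 9: x=9/4 → posterior Normal(11/81, 14/27)
obs 10: x=-4 → posterior Normal(-17/88, 21/44)
obs 11: x=6 → posterior Normal(5/19, 42/95)
obs 12: x=2 → posterior Normal(13/34, 7/17)
obs 13: x=3 → posterior Normal(60/109, 42/109)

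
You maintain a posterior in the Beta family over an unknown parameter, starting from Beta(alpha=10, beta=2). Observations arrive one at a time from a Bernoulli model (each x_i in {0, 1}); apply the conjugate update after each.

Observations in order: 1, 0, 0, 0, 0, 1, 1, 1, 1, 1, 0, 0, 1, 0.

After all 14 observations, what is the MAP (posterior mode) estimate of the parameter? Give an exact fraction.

obs 1: x=1 → posterior Beta(11, 2)
obs 2: x=0 → posterior Beta(11, 3)
obs 3: x=0 → posterior Beta(11, 4)
obs 4: x=0 → posterior Beta(11, 5)
obs 5: x=0 → posterior Beta(11, 6)
obs 6: x=1 → posterior Beta(12, 6)
obs 7: x=1 → posterior Beta(13, 6)
obs 8: x=1 → posterior Beta(14, 6)
obs 9: x=1 → posterior Beta(15, 6)
obs 10: x=1 → posterior Beta(16, 6)
obs 11: x=0 → posterior Beta(16, 7)
obs 12: x=0 → posterior Beta(16, 8)
obs 13: x=1 → posterior Beta(17, 8)
obs 14: x=0 → posterior Beta(17, 9)

2/3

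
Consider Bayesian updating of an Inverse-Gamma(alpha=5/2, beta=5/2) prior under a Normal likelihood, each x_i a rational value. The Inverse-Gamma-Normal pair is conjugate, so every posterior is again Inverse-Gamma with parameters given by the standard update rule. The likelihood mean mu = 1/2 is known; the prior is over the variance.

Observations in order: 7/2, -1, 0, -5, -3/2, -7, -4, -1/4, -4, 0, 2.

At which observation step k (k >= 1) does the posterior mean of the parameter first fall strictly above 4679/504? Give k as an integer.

obs 1: x=7/2 → posterior Inverse-Gamma(3, 7)
obs 2: x=-1 → posterior Inverse-Gamma(7/2, 65/8)
obs 3: x=0 → posterior Inverse-Gamma(4, 33/4)
obs 4: x=-5 → posterior Inverse-Gamma(9/2, 187/8)
obs 5: x=-3/2 → posterior Inverse-Gamma(5, 203/8)
obs 6: x=-7 → posterior Inverse-Gamma(11/2, 107/2)
obs 7: x=-4 → posterior Inverse-Gamma(6, 509/8)
obs 8: x=-1/4 → posterior Inverse-Gamma(13/2, 2045/32)
obs 9: x=-4 → posterior Inverse-Gamma(7, 2369/32)
obs 10: x=0 → posterior Inverse-Gamma(15/2, 2373/32)
obs 11: x=2 → posterior Inverse-Gamma(8, 2409/32)

k = 6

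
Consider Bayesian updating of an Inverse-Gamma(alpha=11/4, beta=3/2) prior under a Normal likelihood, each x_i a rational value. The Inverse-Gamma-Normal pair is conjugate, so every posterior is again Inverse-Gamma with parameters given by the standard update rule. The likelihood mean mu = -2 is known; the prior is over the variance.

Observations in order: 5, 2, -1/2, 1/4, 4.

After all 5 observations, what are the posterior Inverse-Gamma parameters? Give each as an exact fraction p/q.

obs 1: x=5 → posterior Inverse-Gamma(13/4, 26)
obs 2: x=2 → posterior Inverse-Gamma(15/4, 34)
obs 3: x=-1/2 → posterior Inverse-Gamma(17/4, 281/8)
obs 4: x=1/4 → posterior Inverse-Gamma(19/4, 1205/32)
obs 5: x=4 → posterior Inverse-Gamma(21/4, 1781/32)

alpha=21/4, beta=1781/32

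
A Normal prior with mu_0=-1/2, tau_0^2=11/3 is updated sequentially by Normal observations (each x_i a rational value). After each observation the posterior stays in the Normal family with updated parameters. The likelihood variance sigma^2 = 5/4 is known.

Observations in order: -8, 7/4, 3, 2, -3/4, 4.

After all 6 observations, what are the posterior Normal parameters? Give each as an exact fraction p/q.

mu_0=161/558, tau_0^2=55/279

obs 1: x=-8 → posterior Normal(-719/118, 55/59)
obs 2: x=7/4 → posterior Normal(-565/206, 55/103)
obs 3: x=3 → posterior Normal(-43/42, 55/147)
obs 4: x=2 → posterior Normal(-125/382, 55/191)
obs 5: x=-3/4 → posterior Normal(-191/470, 11/47)
obs 6: x=4 → posterior Normal(161/558, 55/279)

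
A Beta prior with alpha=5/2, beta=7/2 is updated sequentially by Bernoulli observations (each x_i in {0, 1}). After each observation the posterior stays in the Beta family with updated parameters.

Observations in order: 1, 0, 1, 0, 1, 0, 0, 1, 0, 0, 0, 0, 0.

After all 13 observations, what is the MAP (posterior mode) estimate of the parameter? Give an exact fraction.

obs 1: x=1 → posterior Beta(7/2, 7/2)
obs 2: x=0 → posterior Beta(7/2, 9/2)
obs 3: x=1 → posterior Beta(9/2, 9/2)
obs 4: x=0 → posterior Beta(9/2, 11/2)
obs 5: x=1 → posterior Beta(11/2, 11/2)
obs 6: x=0 → posterior Beta(11/2, 13/2)
obs 7: x=0 → posterior Beta(11/2, 15/2)
obs 8: x=1 → posterior Beta(13/2, 15/2)
obs 9: x=0 → posterior Beta(13/2, 17/2)
obs 10: x=0 → posterior Beta(13/2, 19/2)
obs 11: x=0 → posterior Beta(13/2, 21/2)
obs 12: x=0 → posterior Beta(13/2, 23/2)
obs 13: x=0 → posterior Beta(13/2, 25/2)

11/34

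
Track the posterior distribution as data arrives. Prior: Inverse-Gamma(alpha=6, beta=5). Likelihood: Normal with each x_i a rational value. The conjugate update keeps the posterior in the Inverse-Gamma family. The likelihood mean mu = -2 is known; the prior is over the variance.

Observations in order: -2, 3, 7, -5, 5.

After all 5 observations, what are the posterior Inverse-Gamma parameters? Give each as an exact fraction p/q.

obs 1: x=-2 → posterior Inverse-Gamma(13/2, 5)
obs 2: x=3 → posterior Inverse-Gamma(7, 35/2)
obs 3: x=7 → posterior Inverse-Gamma(15/2, 58)
obs 4: x=-5 → posterior Inverse-Gamma(8, 125/2)
obs 5: x=5 → posterior Inverse-Gamma(17/2, 87)

alpha=17/2, beta=87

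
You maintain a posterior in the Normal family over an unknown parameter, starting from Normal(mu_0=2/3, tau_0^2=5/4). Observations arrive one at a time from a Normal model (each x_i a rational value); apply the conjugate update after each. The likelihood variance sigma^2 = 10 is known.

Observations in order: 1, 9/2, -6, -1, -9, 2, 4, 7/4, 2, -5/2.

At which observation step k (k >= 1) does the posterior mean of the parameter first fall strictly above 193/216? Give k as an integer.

obs 1: x=1 → posterior Normal(19/27, 10/9)
obs 2: x=9/2 → posterior Normal(13/12, 1)
obs 3: x=-6 → posterior Normal(29/66, 10/11)
obs 4: x=-1 → posterior Normal(23/72, 5/6)
obs 5: x=-9 → posterior Normal(-31/78, 10/13)
obs 6: x=2 → posterior Normal(-19/84, 5/7)
obs 7: x=4 → posterior Normal(1/18, 2/3)
obs 8: x=7/4 → posterior Normal(31/192, 5/8)
obs 9: x=2 → posterior Normal(55/204, 10/17)
obs 10: x=-5/2 → posterior Normal(25/216, 5/9)

k = 2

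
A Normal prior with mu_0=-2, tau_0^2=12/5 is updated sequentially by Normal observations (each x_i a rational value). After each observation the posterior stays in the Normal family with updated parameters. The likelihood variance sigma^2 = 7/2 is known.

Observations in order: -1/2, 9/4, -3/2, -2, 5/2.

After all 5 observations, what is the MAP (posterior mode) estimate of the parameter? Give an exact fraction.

-52/155

obs 1: x=-1/2 → posterior Normal(-82/59, 84/59)
obs 2: x=9/4 → posterior Normal(-28/83, 84/83)
obs 3: x=-3/2 → posterior Normal(-64/107, 84/107)
obs 4: x=-2 → posterior Normal(-112/131, 84/131)
obs 5: x=5/2 → posterior Normal(-52/155, 84/155)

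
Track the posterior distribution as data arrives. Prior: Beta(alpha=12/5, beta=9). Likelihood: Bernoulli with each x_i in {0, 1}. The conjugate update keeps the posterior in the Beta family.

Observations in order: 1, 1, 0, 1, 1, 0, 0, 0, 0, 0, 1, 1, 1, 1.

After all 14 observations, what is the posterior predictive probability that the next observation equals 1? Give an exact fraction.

52/127

obs 1: x=1 → posterior Beta(17/5, 9)
obs 2: x=1 → posterior Beta(22/5, 9)
obs 3: x=0 → posterior Beta(22/5, 10)
obs 4: x=1 → posterior Beta(27/5, 10)
obs 5: x=1 → posterior Beta(32/5, 10)
obs 6: x=0 → posterior Beta(32/5, 11)
obs 7: x=0 → posterior Beta(32/5, 12)
obs 8: x=0 → posterior Beta(32/5, 13)
obs 9: x=0 → posterior Beta(32/5, 14)
obs 10: x=0 → posterior Beta(32/5, 15)
obs 11: x=1 → posterior Beta(37/5, 15)
obs 12: x=1 → posterior Beta(42/5, 15)
obs 13: x=1 → posterior Beta(47/5, 15)
obs 14: x=1 → posterior Beta(52/5, 15)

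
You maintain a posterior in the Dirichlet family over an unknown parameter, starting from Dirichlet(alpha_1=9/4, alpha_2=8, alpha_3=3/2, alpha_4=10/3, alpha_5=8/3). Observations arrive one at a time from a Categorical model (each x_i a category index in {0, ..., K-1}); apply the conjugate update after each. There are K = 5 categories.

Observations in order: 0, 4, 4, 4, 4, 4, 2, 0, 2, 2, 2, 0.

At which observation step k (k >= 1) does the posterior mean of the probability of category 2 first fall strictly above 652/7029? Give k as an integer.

obs 1: x=0 → posterior Dirichlet(13/4, 8, 3/2, 10/3, 8/3)
obs 2: x=4 → posterior Dirichlet(13/4, 8, 3/2, 10/3, 11/3)
obs 3: x=4 → posterior Dirichlet(13/4, 8, 3/2, 10/3, 14/3)
obs 4: x=4 → posterior Dirichlet(13/4, 8, 3/2, 10/3, 17/3)
obs 5: x=4 → posterior Dirichlet(13/4, 8, 3/2, 10/3, 20/3)
obs 6: x=4 → posterior Dirichlet(13/4, 8, 3/2, 10/3, 23/3)
obs 7: x=2 → posterior Dirichlet(13/4, 8, 5/2, 10/3, 23/3)
obs 8: x=0 → posterior Dirichlet(17/4, 8, 5/2, 10/3, 23/3)
obs 9: x=2 → posterior Dirichlet(17/4, 8, 7/2, 10/3, 23/3)
obs 10: x=2 → posterior Dirichlet(17/4, 8, 9/2, 10/3, 23/3)
obs 11: x=2 → posterior Dirichlet(17/4, 8, 11/2, 10/3, 23/3)
obs 12: x=0 → posterior Dirichlet(21/4, 8, 11/2, 10/3, 23/3)

k = 7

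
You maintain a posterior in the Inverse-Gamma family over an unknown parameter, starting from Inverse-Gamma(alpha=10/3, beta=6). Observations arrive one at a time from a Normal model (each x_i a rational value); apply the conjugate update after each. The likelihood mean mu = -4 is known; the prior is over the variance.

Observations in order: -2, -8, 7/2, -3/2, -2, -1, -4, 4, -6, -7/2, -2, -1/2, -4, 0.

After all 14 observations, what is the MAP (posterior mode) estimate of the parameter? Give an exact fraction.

156/17

obs 1: x=-2 → posterior Inverse-Gamma(23/6, 8)
obs 2: x=-8 → posterior Inverse-Gamma(13/3, 16)
obs 3: x=7/2 → posterior Inverse-Gamma(29/6, 353/8)
obs 4: x=-3/2 → posterior Inverse-Gamma(16/3, 189/4)
obs 5: x=-2 → posterior Inverse-Gamma(35/6, 197/4)
obs 6: x=-1 → posterior Inverse-Gamma(19/3, 215/4)
obs 7: x=-4 → posterior Inverse-Gamma(41/6, 215/4)
obs 8: x=4 → posterior Inverse-Gamma(22/3, 343/4)
obs 9: x=-6 → posterior Inverse-Gamma(47/6, 351/4)
obs 10: x=-7/2 → posterior Inverse-Gamma(25/3, 703/8)
obs 11: x=-2 → posterior Inverse-Gamma(53/6, 719/8)
obs 12: x=-1/2 → posterior Inverse-Gamma(28/3, 96)
obs 13: x=-4 → posterior Inverse-Gamma(59/6, 96)
obs 14: x=0 → posterior Inverse-Gamma(31/3, 104)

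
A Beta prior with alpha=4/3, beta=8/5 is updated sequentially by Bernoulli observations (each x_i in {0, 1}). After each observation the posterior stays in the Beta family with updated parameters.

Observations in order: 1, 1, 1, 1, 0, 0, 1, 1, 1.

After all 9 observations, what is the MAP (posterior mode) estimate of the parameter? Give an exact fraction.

110/149

obs 1: x=1 → posterior Beta(7/3, 8/5)
obs 2: x=1 → posterior Beta(10/3, 8/5)
obs 3: x=1 → posterior Beta(13/3, 8/5)
obs 4: x=1 → posterior Beta(16/3, 8/5)
obs 5: x=0 → posterior Beta(16/3, 13/5)
obs 6: x=0 → posterior Beta(16/3, 18/5)
obs 7: x=1 → posterior Beta(19/3, 18/5)
obs 8: x=1 → posterior Beta(22/3, 18/5)
obs 9: x=1 → posterior Beta(25/3, 18/5)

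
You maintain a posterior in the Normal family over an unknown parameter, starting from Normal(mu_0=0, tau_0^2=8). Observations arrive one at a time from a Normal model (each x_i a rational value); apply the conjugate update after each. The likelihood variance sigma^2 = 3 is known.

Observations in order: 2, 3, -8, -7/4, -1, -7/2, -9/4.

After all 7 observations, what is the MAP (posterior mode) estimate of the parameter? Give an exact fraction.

-92/59

obs 1: x=2 → posterior Normal(16/11, 24/11)
obs 2: x=3 → posterior Normal(40/19, 24/19)
obs 3: x=-8 → posterior Normal(-8/9, 8/9)
obs 4: x=-7/4 → posterior Normal(-38/35, 24/35)
obs 5: x=-1 → posterior Normal(-46/43, 24/43)
obs 6: x=-7/2 → posterior Normal(-74/51, 8/17)
obs 7: x=-9/4 → posterior Normal(-92/59, 24/59)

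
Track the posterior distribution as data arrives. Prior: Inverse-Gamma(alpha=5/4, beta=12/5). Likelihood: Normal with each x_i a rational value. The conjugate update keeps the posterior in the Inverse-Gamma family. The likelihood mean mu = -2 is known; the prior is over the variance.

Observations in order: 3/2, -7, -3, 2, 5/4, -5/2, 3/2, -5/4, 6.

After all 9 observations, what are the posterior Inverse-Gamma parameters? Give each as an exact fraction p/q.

alpha=23/4, beta=5867/80

obs 1: x=3/2 → posterior Inverse-Gamma(7/4, 341/40)
obs 2: x=-7 → posterior Inverse-Gamma(9/4, 841/40)
obs 3: x=-3 → posterior Inverse-Gamma(11/4, 861/40)
obs 4: x=2 → posterior Inverse-Gamma(13/4, 1181/40)
obs 5: x=5/4 → posterior Inverse-Gamma(15/4, 5569/160)
obs 6: x=-5/2 → posterior Inverse-Gamma(17/4, 5589/160)
obs 7: x=3/2 → posterior Inverse-Gamma(19/4, 6569/160)
obs 8: x=-5/4 → posterior Inverse-Gamma(21/4, 3307/80)
obs 9: x=6 → posterior Inverse-Gamma(23/4, 5867/80)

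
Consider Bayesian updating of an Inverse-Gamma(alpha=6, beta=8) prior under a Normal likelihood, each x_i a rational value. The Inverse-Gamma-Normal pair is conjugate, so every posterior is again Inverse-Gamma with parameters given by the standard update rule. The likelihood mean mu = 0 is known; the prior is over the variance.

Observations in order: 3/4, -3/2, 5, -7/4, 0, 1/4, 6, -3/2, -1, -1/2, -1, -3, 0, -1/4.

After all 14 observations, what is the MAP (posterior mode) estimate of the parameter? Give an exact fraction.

193/56

obs 1: x=3/4 → posterior Inverse-Gamma(13/2, 265/32)
obs 2: x=-3/2 → posterior Inverse-Gamma(7, 301/32)
obs 3: x=5 → posterior Inverse-Gamma(15/2, 701/32)
obs 4: x=-7/4 → posterior Inverse-Gamma(8, 375/16)
obs 5: x=0 → posterior Inverse-Gamma(17/2, 375/16)
obs 6: x=1/4 → posterior Inverse-Gamma(9, 751/32)
obs 7: x=6 → posterior Inverse-Gamma(19/2, 1327/32)
obs 8: x=-3/2 → posterior Inverse-Gamma(10, 1363/32)
obs 9: x=-1 → posterior Inverse-Gamma(21/2, 1379/32)
obs 10: x=-1/2 → posterior Inverse-Gamma(11, 1383/32)
obs 11: x=-1 → posterior Inverse-Gamma(23/2, 1399/32)
obs 12: x=-3 → posterior Inverse-Gamma(12, 1543/32)
obs 13: x=0 → posterior Inverse-Gamma(25/2, 1543/32)
obs 14: x=-1/4 → posterior Inverse-Gamma(13, 193/4)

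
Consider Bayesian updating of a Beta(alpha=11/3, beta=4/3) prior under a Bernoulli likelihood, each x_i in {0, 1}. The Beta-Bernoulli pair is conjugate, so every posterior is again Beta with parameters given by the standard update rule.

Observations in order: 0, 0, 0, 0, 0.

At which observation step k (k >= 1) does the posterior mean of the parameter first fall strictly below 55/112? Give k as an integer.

k = 3

obs 1: x=0 → posterior Beta(11/3, 7/3)
obs 2: x=0 → posterior Beta(11/3, 10/3)
obs 3: x=0 → posterior Beta(11/3, 13/3)
obs 4: x=0 → posterior Beta(11/3, 16/3)
obs 5: x=0 → posterior Beta(11/3, 19/3)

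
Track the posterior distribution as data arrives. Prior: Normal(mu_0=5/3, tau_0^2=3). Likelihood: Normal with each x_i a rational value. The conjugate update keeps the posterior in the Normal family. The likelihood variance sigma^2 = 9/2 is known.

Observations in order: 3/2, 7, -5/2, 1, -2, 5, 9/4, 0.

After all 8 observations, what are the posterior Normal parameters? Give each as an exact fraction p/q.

mu_0=59/38, tau_0^2=9/19

obs 1: x=3/2 → posterior Normal(8/5, 9/5)
obs 2: x=7 → posterior Normal(22/7, 9/7)
obs 3: x=-5/2 → posterior Normal(17/9, 1)
obs 4: x=1 → posterior Normal(19/11, 9/11)
obs 5: x=-2 → posterior Normal(15/13, 9/13)
obs 6: x=5 → posterior Normal(5/3, 3/5)
obs 7: x=9/4 → posterior Normal(59/34, 9/17)
obs 8: x=0 → posterior Normal(59/38, 9/19)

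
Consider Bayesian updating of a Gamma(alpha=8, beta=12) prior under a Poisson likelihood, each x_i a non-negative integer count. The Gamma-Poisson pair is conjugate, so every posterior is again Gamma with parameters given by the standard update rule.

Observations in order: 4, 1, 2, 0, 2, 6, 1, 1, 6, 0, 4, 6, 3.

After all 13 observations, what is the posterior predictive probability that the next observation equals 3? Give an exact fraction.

122623063462450782270976405718965196456338162533938884735107421875/797420439472034778512059927293409294271641157496698534343993196544

obs 1: x=4 → posterior Gamma(12, 13)
obs 2: x=1 → posterior Gamma(13, 14)
obs 3: x=2 → posterior Gamma(15, 15)
obs 4: x=0 → posterior Gamma(15, 16)
obs 5: x=2 → posterior Gamma(17, 17)
obs 6: x=6 → posterior Gamma(23, 18)
obs 7: x=1 → posterior Gamma(24, 19)
obs 8: x=1 → posterior Gamma(25, 20)
obs 9: x=6 → posterior Gamma(31, 21)
obs 10: x=0 → posterior Gamma(31, 22)
obs 11: x=4 → posterior Gamma(35, 23)
obs 12: x=6 → posterior Gamma(41, 24)
obs 13: x=3 → posterior Gamma(44, 25)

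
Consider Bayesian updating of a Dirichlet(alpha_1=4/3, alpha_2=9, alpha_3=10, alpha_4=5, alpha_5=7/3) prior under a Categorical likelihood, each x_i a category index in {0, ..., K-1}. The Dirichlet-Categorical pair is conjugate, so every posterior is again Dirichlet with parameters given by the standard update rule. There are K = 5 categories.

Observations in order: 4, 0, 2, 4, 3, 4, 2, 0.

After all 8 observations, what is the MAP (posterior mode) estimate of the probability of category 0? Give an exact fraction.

7/92

obs 1: x=4 → posterior Dirichlet(4/3, 9, 10, 5, 10/3)
obs 2: x=0 → posterior Dirichlet(7/3, 9, 10, 5, 10/3)
obs 3: x=2 → posterior Dirichlet(7/3, 9, 11, 5, 10/3)
obs 4: x=4 → posterior Dirichlet(7/3, 9, 11, 5, 13/3)
obs 5: x=3 → posterior Dirichlet(7/3, 9, 11, 6, 13/3)
obs 6: x=4 → posterior Dirichlet(7/3, 9, 11, 6, 16/3)
obs 7: x=2 → posterior Dirichlet(7/3, 9, 12, 6, 16/3)
obs 8: x=0 → posterior Dirichlet(10/3, 9, 12, 6, 16/3)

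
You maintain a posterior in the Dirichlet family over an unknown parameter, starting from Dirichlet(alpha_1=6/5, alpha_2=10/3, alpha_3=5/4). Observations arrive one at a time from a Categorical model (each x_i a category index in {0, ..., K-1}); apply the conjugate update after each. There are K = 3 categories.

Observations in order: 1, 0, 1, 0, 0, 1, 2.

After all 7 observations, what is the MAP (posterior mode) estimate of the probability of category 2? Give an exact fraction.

obs 1: x=1 → posterior Dirichlet(6/5, 13/3, 5/4)
obs 2: x=0 → posterior Dirichlet(11/5, 13/3, 5/4)
obs 3: x=1 → posterior Dirichlet(11/5, 16/3, 5/4)
obs 4: x=0 → posterior Dirichlet(16/5, 16/3, 5/4)
obs 5: x=0 → posterior Dirichlet(21/5, 16/3, 5/4)
obs 6: x=1 → posterior Dirichlet(21/5, 19/3, 5/4)
obs 7: x=2 → posterior Dirichlet(21/5, 19/3, 9/4)

75/587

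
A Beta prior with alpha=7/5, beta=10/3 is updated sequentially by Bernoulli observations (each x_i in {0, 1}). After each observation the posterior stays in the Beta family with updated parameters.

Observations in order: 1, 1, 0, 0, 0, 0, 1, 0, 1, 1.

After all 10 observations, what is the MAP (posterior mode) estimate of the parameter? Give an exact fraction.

81/191

obs 1: x=1 → posterior Beta(12/5, 10/3)
obs 2: x=1 → posterior Beta(17/5, 10/3)
obs 3: x=0 → posterior Beta(17/5, 13/3)
obs 4: x=0 → posterior Beta(17/5, 16/3)
obs 5: x=0 → posterior Beta(17/5, 19/3)
obs 6: x=0 → posterior Beta(17/5, 22/3)
obs 7: x=1 → posterior Beta(22/5, 22/3)
obs 8: x=0 → posterior Beta(22/5, 25/3)
obs 9: x=1 → posterior Beta(27/5, 25/3)
obs 10: x=1 → posterior Beta(32/5, 25/3)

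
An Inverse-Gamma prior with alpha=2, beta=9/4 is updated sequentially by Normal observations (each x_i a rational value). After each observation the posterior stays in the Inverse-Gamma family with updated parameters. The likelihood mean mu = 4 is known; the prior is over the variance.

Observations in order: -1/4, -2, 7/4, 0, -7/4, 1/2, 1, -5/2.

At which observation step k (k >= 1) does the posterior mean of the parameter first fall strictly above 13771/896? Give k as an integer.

obs 1: x=-1/4 → posterior Inverse-Gamma(5/2, 361/32)
obs 2: x=-2 → posterior Inverse-Gamma(3, 937/32)
obs 3: x=7/4 → posterior Inverse-Gamma(7/2, 509/16)
obs 4: x=0 → posterior Inverse-Gamma(4, 637/16)
obs 5: x=-7/4 → posterior Inverse-Gamma(9/2, 1803/32)
obs 6: x=1/2 → posterior Inverse-Gamma(5, 1999/32)
obs 7: x=1 → posterior Inverse-Gamma(11/2, 2143/32)
obs 8: x=-5/2 → posterior Inverse-Gamma(6, 2819/32)

k = 5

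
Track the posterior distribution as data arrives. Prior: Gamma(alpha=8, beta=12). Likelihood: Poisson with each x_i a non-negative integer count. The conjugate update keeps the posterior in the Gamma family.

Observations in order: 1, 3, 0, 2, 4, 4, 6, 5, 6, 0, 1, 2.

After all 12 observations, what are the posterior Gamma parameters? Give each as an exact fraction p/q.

alpha=42, beta=24

obs 1: x=1 → posterior Gamma(9, 13)
obs 2: x=3 → posterior Gamma(12, 14)
obs 3: x=0 → posterior Gamma(12, 15)
obs 4: x=2 → posterior Gamma(14, 16)
obs 5: x=4 → posterior Gamma(18, 17)
obs 6: x=4 → posterior Gamma(22, 18)
obs 7: x=6 → posterior Gamma(28, 19)
obs 8: x=5 → posterior Gamma(33, 20)
obs 9: x=6 → posterior Gamma(39, 21)
obs 10: x=0 → posterior Gamma(39, 22)
obs 11: x=1 → posterior Gamma(40, 23)
obs 12: x=2 → posterior Gamma(42, 24)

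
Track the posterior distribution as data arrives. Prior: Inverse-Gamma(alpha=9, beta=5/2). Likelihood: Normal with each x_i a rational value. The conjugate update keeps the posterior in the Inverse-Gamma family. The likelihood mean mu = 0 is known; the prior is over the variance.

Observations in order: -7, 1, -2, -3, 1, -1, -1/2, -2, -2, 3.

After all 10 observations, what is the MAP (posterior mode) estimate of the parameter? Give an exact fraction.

obs 1: x=-7 → posterior Inverse-Gamma(19/2, 27)
obs 2: x=1 → posterior Inverse-Gamma(10, 55/2)
obs 3: x=-2 → posterior Inverse-Gamma(21/2, 59/2)
obs 4: x=-3 → posterior Inverse-Gamma(11, 34)
obs 5: x=1 → posterior Inverse-Gamma(23/2, 69/2)
obs 6: x=-1 → posterior Inverse-Gamma(12, 35)
obs 7: x=-1/2 → posterior Inverse-Gamma(25/2, 281/8)
obs 8: x=-2 → posterior Inverse-Gamma(13, 297/8)
obs 9: x=-2 → posterior Inverse-Gamma(27/2, 313/8)
obs 10: x=3 → posterior Inverse-Gamma(14, 349/8)

349/120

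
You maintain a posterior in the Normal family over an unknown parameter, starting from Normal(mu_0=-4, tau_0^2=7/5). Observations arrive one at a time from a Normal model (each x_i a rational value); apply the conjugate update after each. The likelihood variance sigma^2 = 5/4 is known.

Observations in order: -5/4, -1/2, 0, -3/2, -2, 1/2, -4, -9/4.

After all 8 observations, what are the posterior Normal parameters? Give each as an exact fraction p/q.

mu_0=-136/83, tau_0^2=35/249

obs 1: x=-5/4 → posterior Normal(-135/53, 35/53)
obs 2: x=-1/2 → posterior Normal(-149/81, 35/81)
obs 3: x=0 → posterior Normal(-149/109, 35/109)
obs 4: x=-3/2 → posterior Normal(-191/137, 35/137)
obs 5: x=-2 → posterior Normal(-247/165, 7/33)
obs 6: x=1/2 → posterior Normal(-233/193, 35/193)
obs 7: x=-4 → posterior Normal(-345/221, 35/221)
obs 8: x=-9/4 → posterior Normal(-136/83, 35/249)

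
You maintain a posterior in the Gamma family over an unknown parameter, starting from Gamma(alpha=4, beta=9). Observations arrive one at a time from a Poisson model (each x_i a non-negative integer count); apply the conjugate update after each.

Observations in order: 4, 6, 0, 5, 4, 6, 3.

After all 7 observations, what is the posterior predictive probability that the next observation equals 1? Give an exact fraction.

obs 1: x=4 → posterior Gamma(8, 10)
obs 2: x=6 → posterior Gamma(14, 11)
obs 3: x=0 → posterior Gamma(14, 12)
obs 4: x=5 → posterior Gamma(19, 13)
obs 5: x=4 → posterior Gamma(23, 14)
obs 6: x=6 → posterior Gamma(29, 15)
obs 7: x=3 → posterior Gamma(32, 16)

10889035741470030830827987437816582766592/40254497110927943179349807054456171205137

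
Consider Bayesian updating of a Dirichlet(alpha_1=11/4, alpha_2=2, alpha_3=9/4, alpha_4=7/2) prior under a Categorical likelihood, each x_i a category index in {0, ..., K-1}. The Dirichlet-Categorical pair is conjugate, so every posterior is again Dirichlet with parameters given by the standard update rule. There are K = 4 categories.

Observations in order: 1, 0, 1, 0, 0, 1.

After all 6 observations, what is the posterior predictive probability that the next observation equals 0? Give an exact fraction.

23/66

obs 1: x=1 → posterior Dirichlet(11/4, 3, 9/4, 7/2)
obs 2: x=0 → posterior Dirichlet(15/4, 3, 9/4, 7/2)
obs 3: x=1 → posterior Dirichlet(15/4, 4, 9/4, 7/2)
obs 4: x=0 → posterior Dirichlet(19/4, 4, 9/4, 7/2)
obs 5: x=0 → posterior Dirichlet(23/4, 4, 9/4, 7/2)
obs 6: x=1 → posterior Dirichlet(23/4, 5, 9/4, 7/2)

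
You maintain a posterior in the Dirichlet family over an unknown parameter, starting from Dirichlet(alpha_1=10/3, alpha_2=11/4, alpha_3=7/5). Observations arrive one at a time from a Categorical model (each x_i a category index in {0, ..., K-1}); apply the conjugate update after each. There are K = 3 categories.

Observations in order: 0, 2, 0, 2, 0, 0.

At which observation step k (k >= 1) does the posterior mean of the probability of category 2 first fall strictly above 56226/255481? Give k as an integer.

obs 1: x=0 → posterior Dirichlet(13/3, 11/4, 7/5)
obs 2: x=2 → posterior Dirichlet(13/3, 11/4, 12/5)
obs 3: x=0 → posterior Dirichlet(16/3, 11/4, 12/5)
obs 4: x=2 → posterior Dirichlet(16/3, 11/4, 17/5)
obs 5: x=0 → posterior Dirichlet(19/3, 11/4, 17/5)
obs 6: x=0 → posterior Dirichlet(22/3, 11/4, 17/5)

k = 2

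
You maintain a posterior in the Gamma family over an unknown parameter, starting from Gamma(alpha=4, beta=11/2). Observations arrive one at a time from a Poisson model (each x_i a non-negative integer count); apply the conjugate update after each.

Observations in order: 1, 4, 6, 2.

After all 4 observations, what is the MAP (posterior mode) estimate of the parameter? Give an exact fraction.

obs 1: x=1 → posterior Gamma(5, 13/2)
obs 2: x=4 → posterior Gamma(9, 15/2)
obs 3: x=6 → posterior Gamma(15, 17/2)
obs 4: x=2 → posterior Gamma(17, 19/2)

32/19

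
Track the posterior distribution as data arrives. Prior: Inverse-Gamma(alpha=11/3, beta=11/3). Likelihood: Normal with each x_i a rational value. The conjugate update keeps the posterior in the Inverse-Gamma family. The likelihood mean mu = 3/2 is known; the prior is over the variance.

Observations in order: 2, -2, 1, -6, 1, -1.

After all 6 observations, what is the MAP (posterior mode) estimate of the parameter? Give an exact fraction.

obs 1: x=2 → posterior Inverse-Gamma(25/6, 91/24)
obs 2: x=-2 → posterior Inverse-Gamma(14/3, 119/12)
obs 3: x=1 → posterior Inverse-Gamma(31/6, 241/24)
obs 4: x=-6 → posterior Inverse-Gamma(17/3, 229/6)
obs 5: x=1 → posterior Inverse-Gamma(37/6, 919/24)
obs 6: x=-1 → posterior Inverse-Gamma(20/3, 497/12)

497/92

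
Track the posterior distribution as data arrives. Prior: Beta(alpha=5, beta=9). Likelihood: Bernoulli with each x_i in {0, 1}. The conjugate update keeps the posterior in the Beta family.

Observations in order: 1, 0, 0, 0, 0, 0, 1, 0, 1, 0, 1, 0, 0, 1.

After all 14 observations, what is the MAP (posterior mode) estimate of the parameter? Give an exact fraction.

obs 1: x=1 → posterior Beta(6, 9)
obs 2: x=0 → posterior Beta(6, 10)
obs 3: x=0 → posterior Beta(6, 11)
obs 4: x=0 → posterior Beta(6, 12)
obs 5: x=0 → posterior Beta(6, 13)
obs 6: x=0 → posterior Beta(6, 14)
obs 7: x=1 → posterior Beta(7, 14)
obs 8: x=0 → posterior Beta(7, 15)
obs 9: x=1 → posterior Beta(8, 15)
obs 10: x=0 → posterior Beta(8, 16)
obs 11: x=1 → posterior Beta(9, 16)
obs 12: x=0 → posterior Beta(9, 17)
obs 13: x=0 → posterior Beta(9, 18)
obs 14: x=1 → posterior Beta(10, 18)

9/26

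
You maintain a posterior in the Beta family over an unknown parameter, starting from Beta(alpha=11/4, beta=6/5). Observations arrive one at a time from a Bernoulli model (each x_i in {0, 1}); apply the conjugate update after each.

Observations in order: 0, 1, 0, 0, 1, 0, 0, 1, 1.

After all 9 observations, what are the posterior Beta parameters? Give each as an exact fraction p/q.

alpha=27/4, beta=31/5

obs 1: x=0 → posterior Beta(11/4, 11/5)
obs 2: x=1 → posterior Beta(15/4, 11/5)
obs 3: x=0 → posterior Beta(15/4, 16/5)
obs 4: x=0 → posterior Beta(15/4, 21/5)
obs 5: x=1 → posterior Beta(19/4, 21/5)
obs 6: x=0 → posterior Beta(19/4, 26/5)
obs 7: x=0 → posterior Beta(19/4, 31/5)
obs 8: x=1 → posterior Beta(23/4, 31/5)
obs 9: x=1 → posterior Beta(27/4, 31/5)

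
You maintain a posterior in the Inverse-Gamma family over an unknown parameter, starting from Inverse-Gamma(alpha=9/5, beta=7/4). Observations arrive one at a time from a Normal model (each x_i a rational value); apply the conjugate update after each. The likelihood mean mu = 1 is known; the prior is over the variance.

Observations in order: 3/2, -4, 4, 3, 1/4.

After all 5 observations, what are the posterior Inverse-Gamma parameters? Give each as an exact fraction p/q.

obs 1: x=3/2 → posterior Inverse-Gamma(23/10, 15/8)
obs 2: x=-4 → posterior Inverse-Gamma(14/5, 115/8)
obs 3: x=4 → posterior Inverse-Gamma(33/10, 151/8)
obs 4: x=3 → posterior Inverse-Gamma(19/5, 167/8)
obs 5: x=1/4 → posterior Inverse-Gamma(43/10, 677/32)

alpha=43/10, beta=677/32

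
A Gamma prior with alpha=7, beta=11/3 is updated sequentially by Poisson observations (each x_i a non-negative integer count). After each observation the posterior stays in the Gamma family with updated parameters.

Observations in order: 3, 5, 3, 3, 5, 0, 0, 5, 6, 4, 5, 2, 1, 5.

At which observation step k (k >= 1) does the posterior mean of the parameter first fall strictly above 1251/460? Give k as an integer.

obs 1: x=3 → posterior Gamma(10, 14/3)
obs 2: x=5 → posterior Gamma(15, 17/3)
obs 3: x=3 → posterior Gamma(18, 20/3)
obs 4: x=3 → posterior Gamma(21, 23/3)
obs 5: x=5 → posterior Gamma(26, 26/3)
obs 6: x=0 → posterior Gamma(26, 29/3)
obs 7: x=0 → posterior Gamma(26, 32/3)
obs 8: x=5 → posterior Gamma(31, 35/3)
obs 9: x=6 → posterior Gamma(37, 38/3)
obs 10: x=4 → posterior Gamma(41, 41/3)
obs 11: x=5 → posterior Gamma(46, 44/3)
obs 12: x=2 → posterior Gamma(48, 47/3)
obs 13: x=1 → posterior Gamma(49, 50/3)
obs 14: x=5 → posterior Gamma(54, 53/3)

k = 4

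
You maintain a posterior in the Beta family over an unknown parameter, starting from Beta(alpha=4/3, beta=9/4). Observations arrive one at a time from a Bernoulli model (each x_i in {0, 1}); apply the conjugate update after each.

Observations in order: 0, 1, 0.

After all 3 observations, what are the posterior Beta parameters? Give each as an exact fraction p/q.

alpha=7/3, beta=17/4

obs 1: x=0 → posterior Beta(4/3, 13/4)
obs 2: x=1 → posterior Beta(7/3, 13/4)
obs 3: x=0 → posterior Beta(7/3, 17/4)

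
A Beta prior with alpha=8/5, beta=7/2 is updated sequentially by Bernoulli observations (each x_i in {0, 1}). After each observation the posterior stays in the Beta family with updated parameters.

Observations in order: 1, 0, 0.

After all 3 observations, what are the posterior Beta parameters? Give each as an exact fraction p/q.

obs 1: x=1 → posterior Beta(13/5, 7/2)
obs 2: x=0 → posterior Beta(13/5, 9/2)
obs 3: x=0 → posterior Beta(13/5, 11/2)

alpha=13/5, beta=11/2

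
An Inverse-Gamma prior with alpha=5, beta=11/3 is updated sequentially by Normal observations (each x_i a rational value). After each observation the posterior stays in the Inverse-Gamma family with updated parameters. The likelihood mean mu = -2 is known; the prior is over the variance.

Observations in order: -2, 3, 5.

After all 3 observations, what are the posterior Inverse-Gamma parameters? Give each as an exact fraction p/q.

alpha=13/2, beta=122/3

obs 1: x=-2 → posterior Inverse-Gamma(11/2, 11/3)
obs 2: x=3 → posterior Inverse-Gamma(6, 97/6)
obs 3: x=5 → posterior Inverse-Gamma(13/2, 122/3)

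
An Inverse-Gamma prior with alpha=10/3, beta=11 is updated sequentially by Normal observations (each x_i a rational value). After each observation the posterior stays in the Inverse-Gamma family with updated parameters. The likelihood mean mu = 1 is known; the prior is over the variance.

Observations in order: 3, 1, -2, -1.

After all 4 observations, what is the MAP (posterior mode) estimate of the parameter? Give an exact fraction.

117/38

obs 1: x=3 → posterior Inverse-Gamma(23/6, 13)
obs 2: x=1 → posterior Inverse-Gamma(13/3, 13)
obs 3: x=-2 → posterior Inverse-Gamma(29/6, 35/2)
obs 4: x=-1 → posterior Inverse-Gamma(16/3, 39/2)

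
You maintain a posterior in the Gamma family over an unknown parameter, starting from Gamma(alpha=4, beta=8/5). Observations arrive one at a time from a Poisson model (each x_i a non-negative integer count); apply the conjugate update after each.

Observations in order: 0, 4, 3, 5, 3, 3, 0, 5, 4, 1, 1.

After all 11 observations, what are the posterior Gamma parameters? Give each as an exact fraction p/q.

alpha=33, beta=63/5

obs 1: x=0 → posterior Gamma(4, 13/5)
obs 2: x=4 → posterior Gamma(8, 18/5)
obs 3: x=3 → posterior Gamma(11, 23/5)
obs 4: x=5 → posterior Gamma(16, 28/5)
obs 5: x=3 → posterior Gamma(19, 33/5)
obs 6: x=3 → posterior Gamma(22, 38/5)
obs 7: x=0 → posterior Gamma(22, 43/5)
obs 8: x=5 → posterior Gamma(27, 48/5)
obs 9: x=4 → posterior Gamma(31, 53/5)
obs 10: x=1 → posterior Gamma(32, 58/5)
obs 11: x=1 → posterior Gamma(33, 63/5)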